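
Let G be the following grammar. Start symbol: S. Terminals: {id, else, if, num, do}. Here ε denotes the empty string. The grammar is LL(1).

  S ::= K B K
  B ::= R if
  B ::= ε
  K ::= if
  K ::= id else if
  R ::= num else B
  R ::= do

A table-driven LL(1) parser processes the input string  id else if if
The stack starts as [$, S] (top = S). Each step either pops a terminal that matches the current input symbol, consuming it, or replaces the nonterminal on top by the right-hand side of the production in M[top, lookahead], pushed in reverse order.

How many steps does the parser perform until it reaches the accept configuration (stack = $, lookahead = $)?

8

     Stack             Input            Action
  1  $ S               id else if if $  expand S ::= K B K
  2  $ K B K           id else if if $  expand K ::= id else if
  3  $ K B if else id  id else if if $  match id
  4  $ K B if else     else if if $     match else
  5  $ K B if          if if $          match if
  6  $ K B             if $             expand B ::= ε
  7  $ K               if $             expand K ::= if
  8  $ if              if $             match if
Accept reached after 8 steps.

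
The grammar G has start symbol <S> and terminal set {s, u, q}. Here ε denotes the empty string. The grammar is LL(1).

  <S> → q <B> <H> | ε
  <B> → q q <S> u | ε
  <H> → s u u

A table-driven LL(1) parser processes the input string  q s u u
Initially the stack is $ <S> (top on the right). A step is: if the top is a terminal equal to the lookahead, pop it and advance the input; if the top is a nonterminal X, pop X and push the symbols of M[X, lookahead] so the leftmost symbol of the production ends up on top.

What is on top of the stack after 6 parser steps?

u

     Stack        Input      Action
  1  $ <S>        q s u u $  expand <S> → q <B> <H>
  2  $ <H> <B> q  q s u u $  match q
  3  $ <H> <B>    s u u $    expand <B> → ε
  4  $ <H>        s u u $    expand <H> → s u u
  5  $ u u s      s u u $    match s
  6  $ u u        u u $      match u
Stack after step 6: $ u (top = u).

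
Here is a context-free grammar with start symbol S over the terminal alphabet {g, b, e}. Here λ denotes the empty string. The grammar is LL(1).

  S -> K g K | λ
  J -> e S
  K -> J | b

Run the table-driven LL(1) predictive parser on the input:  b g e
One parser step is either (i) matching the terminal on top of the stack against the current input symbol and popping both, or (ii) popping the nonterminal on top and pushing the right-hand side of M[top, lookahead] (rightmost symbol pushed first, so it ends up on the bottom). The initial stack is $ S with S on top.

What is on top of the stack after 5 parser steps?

     Stack    Input    Action
  1  $ S      b g e $  expand S -> K g K
  2  $ K g K  b g e $  expand K -> b
  3  $ K g b  b g e $  match b
  4  $ K g    g e $    match g
  5  $ K      e $      expand K -> J
Stack after step 5: $ J (top = J).

J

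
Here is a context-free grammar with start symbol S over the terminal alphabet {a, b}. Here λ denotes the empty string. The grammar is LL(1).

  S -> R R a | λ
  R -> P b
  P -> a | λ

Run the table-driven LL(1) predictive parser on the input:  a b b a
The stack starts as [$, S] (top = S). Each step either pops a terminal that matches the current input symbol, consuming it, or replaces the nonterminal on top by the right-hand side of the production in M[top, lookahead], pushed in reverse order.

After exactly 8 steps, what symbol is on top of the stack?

step 1: stack=$ S  input=a b b a $  — expand S -> R R a
step 2: stack=$ a R R  input=a b b a $  — expand R -> P b
step 3: stack=$ a R b P  input=a b b a $  — expand P -> a
step 4: stack=$ a R b a  input=a b b a $  — match a
step 5: stack=$ a R b  input=b b a $  — match b
step 6: stack=$ a R  input=b a $  — expand R -> P b
step 7: stack=$ a b P  input=b a $  — expand P -> λ
step 8: stack=$ a b  input=b a $  — match b
Stack after step 8: $ a (top = a).

a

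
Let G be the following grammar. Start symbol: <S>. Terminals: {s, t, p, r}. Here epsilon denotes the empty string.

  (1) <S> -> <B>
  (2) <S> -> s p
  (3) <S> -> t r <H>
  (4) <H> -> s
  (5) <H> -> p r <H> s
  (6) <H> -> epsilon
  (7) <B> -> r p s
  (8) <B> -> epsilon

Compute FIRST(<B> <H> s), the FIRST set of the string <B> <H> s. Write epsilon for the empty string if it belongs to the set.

{p, r, s}

FIRST(<H>): from <H>->s we get {s}; from <H>->p r <H> s we get {p}; from <H>->epsilon we get {epsilon}. So FIRST(<H>) = {epsilon, p, s}.
FIRST(<B>): from <B>->r p s we get {r}; from <B>->epsilon we get {epsilon}. So FIRST(<B>) = {epsilon, r}.
FIRST(<S>): from <S>-><B> we get {epsilon, r}; from <S>->s p we get {s}; from <S>->t r <H> we get {t}. So FIRST(<S>) = {epsilon, r, s, t}.
FIRST(<B> <H> s): take FIRST of each symbol in turn, carrying on past any symbol whose FIRST contains epsilon; result {p, r, s}.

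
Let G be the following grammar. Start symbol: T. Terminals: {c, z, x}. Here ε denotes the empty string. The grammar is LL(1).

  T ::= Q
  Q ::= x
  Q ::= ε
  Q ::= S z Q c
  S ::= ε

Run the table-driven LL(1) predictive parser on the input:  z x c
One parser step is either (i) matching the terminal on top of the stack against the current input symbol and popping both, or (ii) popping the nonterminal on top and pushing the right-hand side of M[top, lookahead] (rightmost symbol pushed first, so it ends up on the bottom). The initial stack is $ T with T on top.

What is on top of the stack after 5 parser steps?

     Stack      Input    Action
  1  $ T        z x c $  expand T ::= Q
  2  $ Q        z x c $  expand Q ::= S z Q c
  3  $ c Q z S  z x c $  expand S ::= ε
  4  $ c Q z    z x c $  match z
  5  $ c Q      x c $    expand Q ::= x
Stack after step 5: $ c x (top = x).

x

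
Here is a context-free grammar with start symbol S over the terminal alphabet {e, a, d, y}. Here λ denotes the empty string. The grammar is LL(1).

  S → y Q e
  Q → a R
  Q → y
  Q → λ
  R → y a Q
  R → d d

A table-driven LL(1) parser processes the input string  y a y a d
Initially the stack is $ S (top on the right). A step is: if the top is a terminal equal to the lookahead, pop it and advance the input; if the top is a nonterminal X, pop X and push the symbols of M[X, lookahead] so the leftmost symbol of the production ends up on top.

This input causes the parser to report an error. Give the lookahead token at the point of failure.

d

     Stack      Input        Action
  1  $ S        y a y a d $  expand S → y Q e
  2  $ e Q y    y a y a d $  match y
  3  $ e Q      a y a d $    expand Q → a R
  4  $ e R a    a y a d $    match a
  5  $ e R      y a d $      expand R → y a Q
  6  $ e Q a y  y a d $      match y
  7  $ e Q a    a d $        match a
  8  $ e Q      d $          error: M[Q, d] is empty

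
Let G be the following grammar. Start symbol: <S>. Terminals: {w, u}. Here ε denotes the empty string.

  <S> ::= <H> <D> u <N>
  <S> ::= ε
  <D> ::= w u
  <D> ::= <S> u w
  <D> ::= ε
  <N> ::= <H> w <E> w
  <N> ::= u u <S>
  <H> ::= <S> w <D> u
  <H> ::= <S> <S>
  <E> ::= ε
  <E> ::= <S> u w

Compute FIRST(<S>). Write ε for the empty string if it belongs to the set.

{ε, u, w}

FIRST(<S>): from <S>::=<H> <D> u <N> we get {u, w}; from <S>::=ε we get {ε}. So FIRST(<S>) = {ε, u, w}.
FIRST(<D>): from <D>::=w u we get {w}; from <D>::=<S> u w we get {u, w}; from <D>::=ε we get {ε}. So FIRST(<D>) = {ε, u, w}.
FIRST(<H>): from <H>::=<S> w <D> u we get {u, w}; from <H>::=<S> <S> we get {ε, u, w}. So FIRST(<H>) = {ε, u, w}.
FIRST(<E>): from <E>::=ε we get {ε}; from <E>::=<S> u w we get {u, w}. So FIRST(<E>) = {ε, u, w}.
FIRST(<N>): from <N>::=<H> w <E> w we get {u, w}; from <N>::=u u <S> we get {u}. So FIRST(<N>) = {u, w}.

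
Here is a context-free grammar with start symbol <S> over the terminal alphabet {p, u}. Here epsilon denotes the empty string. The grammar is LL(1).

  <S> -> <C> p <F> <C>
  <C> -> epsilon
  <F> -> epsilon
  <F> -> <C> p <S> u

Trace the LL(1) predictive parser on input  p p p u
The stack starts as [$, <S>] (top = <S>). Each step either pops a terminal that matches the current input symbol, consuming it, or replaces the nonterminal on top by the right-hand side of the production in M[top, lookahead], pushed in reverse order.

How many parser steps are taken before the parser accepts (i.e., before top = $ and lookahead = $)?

step 1: stack=$ <S>  input=p p p u $  — expand <S> -> <C> p <F> <C>
step 2: stack=$ <C> <F> p <C>  input=p p p u $  — expand <C> -> epsilon
step 3: stack=$ <C> <F> p  input=p p p u $  — match p
step 4: stack=$ <C> <F>  input=p p u $  — expand <F> -> <C> p <S> u
step 5: stack=$ <C> u <S> p <C>  input=p p u $  — expand <C> -> epsilon
step 6: stack=$ <C> u <S> p  input=p p u $  — match p
step 7: stack=$ <C> u <S>  input=p u $  — expand <S> -> <C> p <F> <C>
step 8: stack=$ <C> u <C> <F> p <C>  input=p u $  — expand <C> -> epsilon
step 9: stack=$ <C> u <C> <F> p  input=p u $  — match p
step 10: stack=$ <C> u <C> <F>  input=u $  — expand <F> -> epsilon
step 11: stack=$ <C> u <C>  input=u $  — expand <C> -> epsilon
step 12: stack=$ <C> u  input=u $  — match u
step 13: stack=$ <C>  input=$  — expand <C> -> epsilon
Accept reached after 13 steps.

13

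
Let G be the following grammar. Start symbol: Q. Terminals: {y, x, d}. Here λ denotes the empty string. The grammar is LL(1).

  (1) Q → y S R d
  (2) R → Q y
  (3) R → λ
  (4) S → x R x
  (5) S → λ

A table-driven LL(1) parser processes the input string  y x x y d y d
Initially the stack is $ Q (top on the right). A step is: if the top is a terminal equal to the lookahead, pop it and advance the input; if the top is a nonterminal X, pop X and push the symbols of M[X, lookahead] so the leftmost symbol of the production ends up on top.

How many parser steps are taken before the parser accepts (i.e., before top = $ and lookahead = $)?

14

      Stack          Input            Action
   1  $ Q            y x x y d y d $  expand Q → y S R d
   2  $ d R S y      y x x y d y d $  match y
   3  $ d R S        x x y d y d $    expand S → x R x
   4  $ d R x R x    x x y d y d $    match x
   5  $ d R x R      x y d y d $      expand R → λ
   6  $ d R x        x y d y d $      match x
   7  $ d R          y d y d $        expand R → Q y
   8  $ d y Q        y d y d $        expand Q → y S R d
   9  $ d y d R S y  y d y d $        match y
  10  $ d y d R S    d y d $          expand S → λ
  11  $ d y d R      d y d $          expand R → λ
  12  $ d y d        d y d $          match d
  13  $ d y          y d $            match y
  14  $ d            d $              match d
Accept reached after 14 steps.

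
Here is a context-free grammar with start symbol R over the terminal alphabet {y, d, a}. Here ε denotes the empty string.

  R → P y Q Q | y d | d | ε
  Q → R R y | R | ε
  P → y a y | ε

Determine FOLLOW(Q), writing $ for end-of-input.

{$, d, y}

FIRST(P) = {ε, y}
FIRST(R) = {ε, d, y}  (via P y Q Q)
FIRST(Q) = {ε, d, y}  (via R R y, R)
FOLLOW(R) includes $ since R is the start symbol.
FOLLOW(P): in R→P y Q Q, P is followed by y Q Q with FIRST {y}. Thus FOLLOW(P) = {y}.
FOLLOW(R): in Q→R R y (occurrence 1), R is followed by R y with FIRST {d, y}; in Q→R R y (occurrence 2), R is followed by y with FIRST {y}; in Q→R, the suffix after R is empty, so FOLLOW(R) ⊇ FOLLOW(Q) = {$, d, y}. Thus FOLLOW(R) = {$, d, y}.
FOLLOW(Q): in R→P y Q Q (occurrence 1), Q is followed by Q with FIRST {ε, d, y}; in R→P y Q Q (occurrence 1), the suffix after Q is nullable, so FOLLOW(Q) ⊇ FOLLOW(R) = {$, d, y}; in R→P y Q Q (occurrence 2), the suffix after Q is empty, so FOLLOW(Q) ⊇ FOLLOW(R) = {$, d, y}. Thus FOLLOW(Q) = {$, d, y}.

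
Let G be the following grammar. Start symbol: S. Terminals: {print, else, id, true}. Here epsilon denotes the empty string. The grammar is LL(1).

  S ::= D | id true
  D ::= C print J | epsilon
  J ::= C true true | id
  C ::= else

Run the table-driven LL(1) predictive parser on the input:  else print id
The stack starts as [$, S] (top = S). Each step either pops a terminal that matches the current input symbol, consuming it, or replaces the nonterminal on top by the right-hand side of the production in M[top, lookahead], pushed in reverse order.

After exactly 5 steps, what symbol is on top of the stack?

     Stack           Input            Action
  1  $ S             else print id $  expand S ::= D
  2  $ D             else print id $  expand D ::= C print J
  3  $ J print C     else print id $  expand C ::= else
  4  $ J print else  else print id $  match else
  5  $ J print       print id $       match print
Stack after step 5: $ J (top = J).

J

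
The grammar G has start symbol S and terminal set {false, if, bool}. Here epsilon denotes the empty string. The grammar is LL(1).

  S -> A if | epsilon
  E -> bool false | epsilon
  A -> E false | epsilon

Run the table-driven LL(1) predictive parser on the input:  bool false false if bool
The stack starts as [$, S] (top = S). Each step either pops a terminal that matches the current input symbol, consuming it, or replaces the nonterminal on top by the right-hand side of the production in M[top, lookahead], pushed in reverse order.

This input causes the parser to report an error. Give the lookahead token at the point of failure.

step 1: stack=$ S  input=bool false false if bool $  — expand S -> A if
step 2: stack=$ if A  input=bool false false if bool $  — expand A -> E false
step 3: stack=$ if false E  input=bool false false if bool $  — expand E -> bool false
step 4: stack=$ if false false bool  input=bool false false if bool $  — match bool
step 5: stack=$ if false false  input=false false if bool $  — match false
step 6: stack=$ if false  input=false if bool $  — match false
step 7: stack=$ if  input=if bool $  — match if
step 8: stack=$  input=bool $  — error: stack empty but input remains

bool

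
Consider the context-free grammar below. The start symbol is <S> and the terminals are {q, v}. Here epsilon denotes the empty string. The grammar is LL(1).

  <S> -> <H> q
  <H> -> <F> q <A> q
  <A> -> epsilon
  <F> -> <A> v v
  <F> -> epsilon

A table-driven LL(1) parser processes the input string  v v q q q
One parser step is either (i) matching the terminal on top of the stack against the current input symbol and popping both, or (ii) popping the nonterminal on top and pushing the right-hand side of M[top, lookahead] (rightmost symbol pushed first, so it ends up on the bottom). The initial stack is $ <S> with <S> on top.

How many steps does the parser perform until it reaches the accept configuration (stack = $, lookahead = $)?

10

step 1: stack=$ <S>  input=v v q q q $  — expand <S> -> <H> q
step 2: stack=$ q <H>  input=v v q q q $  — expand <H> -> <F> q <A> q
step 3: stack=$ q q <A> q <F>  input=v v q q q $  — expand <F> -> <A> v v
step 4: stack=$ q q <A> q v v <A>  input=v v q q q $  — expand <A> -> epsilon
step 5: stack=$ q q <A> q v v  input=v v q q q $  — match v
step 6: stack=$ q q <A> q v  input=v q q q $  — match v
step 7: stack=$ q q <A> q  input=q q q $  — match q
step 8: stack=$ q q <A>  input=q q $  — expand <A> -> epsilon
step 9: stack=$ q q  input=q q $  — match q
step 10: stack=$ q  input=q $  — match q
Accept reached after 10 steps.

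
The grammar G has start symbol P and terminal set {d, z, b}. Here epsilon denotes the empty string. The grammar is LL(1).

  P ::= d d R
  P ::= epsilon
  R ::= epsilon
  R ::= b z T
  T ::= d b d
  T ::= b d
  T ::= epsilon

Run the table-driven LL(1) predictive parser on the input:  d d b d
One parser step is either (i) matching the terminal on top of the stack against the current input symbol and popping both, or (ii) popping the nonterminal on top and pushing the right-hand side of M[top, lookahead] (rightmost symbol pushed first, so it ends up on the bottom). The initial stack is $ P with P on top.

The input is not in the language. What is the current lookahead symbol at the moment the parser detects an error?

d

step 1: stack=$ P  input=d d b d $  — expand P ::= d d R
step 2: stack=$ R d d  input=d d b d $  — match d
step 3: stack=$ R d  input=d b d $  — match d
step 4: stack=$ R  input=b d $  — expand R ::= b z T
step 5: stack=$ T z b  input=b d $  — match b
step 6: stack=$ T z  input=d $  — error: top is terminal z but lookahead is d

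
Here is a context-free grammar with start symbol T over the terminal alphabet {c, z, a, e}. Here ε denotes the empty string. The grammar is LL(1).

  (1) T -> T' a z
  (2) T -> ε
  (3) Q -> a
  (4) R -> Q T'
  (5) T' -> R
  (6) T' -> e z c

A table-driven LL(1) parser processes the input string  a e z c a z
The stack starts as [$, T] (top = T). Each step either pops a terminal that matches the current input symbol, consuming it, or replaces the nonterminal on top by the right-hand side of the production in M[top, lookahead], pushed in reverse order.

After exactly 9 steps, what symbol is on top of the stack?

a

step 1: stack=$ T  input=a e z c a z $  — expand T -> T' a z
step 2: stack=$ z a T'  input=a e z c a z $  — expand T' -> R
step 3: stack=$ z a R  input=a e z c a z $  — expand R -> Q T'
step 4: stack=$ z a T' Q  input=a e z c a z $  — expand Q -> a
step 5: stack=$ z a T' a  input=a e z c a z $  — match a
step 6: stack=$ z a T'  input=e z c a z $  — expand T' -> e z c
step 7: stack=$ z a c z e  input=e z c a z $  — match e
step 8: stack=$ z a c z  input=z c a z $  — match z
step 9: stack=$ z a c  input=c a z $  — match c
Stack after step 9: $ z a (top = a).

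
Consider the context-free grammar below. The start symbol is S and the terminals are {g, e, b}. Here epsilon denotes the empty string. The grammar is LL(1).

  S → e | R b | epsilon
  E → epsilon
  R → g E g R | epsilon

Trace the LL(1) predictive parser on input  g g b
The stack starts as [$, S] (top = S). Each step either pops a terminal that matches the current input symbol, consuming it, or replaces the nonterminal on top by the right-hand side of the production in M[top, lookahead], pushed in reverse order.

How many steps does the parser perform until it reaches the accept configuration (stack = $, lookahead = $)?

7

step 1: stack=$ S  input=g g b $  — expand S → R b
step 2: stack=$ b R  input=g g b $  — expand R → g E g R
step 3: stack=$ b R g E g  input=g g b $  — match g
step 4: stack=$ b R g E  input=g b $  — expand E → epsilon
step 5: stack=$ b R g  input=g b $  — match g
step 6: stack=$ b R  input=b $  — expand R → epsilon
step 7: stack=$ b  input=b $  — match b
Accept reached after 7 steps.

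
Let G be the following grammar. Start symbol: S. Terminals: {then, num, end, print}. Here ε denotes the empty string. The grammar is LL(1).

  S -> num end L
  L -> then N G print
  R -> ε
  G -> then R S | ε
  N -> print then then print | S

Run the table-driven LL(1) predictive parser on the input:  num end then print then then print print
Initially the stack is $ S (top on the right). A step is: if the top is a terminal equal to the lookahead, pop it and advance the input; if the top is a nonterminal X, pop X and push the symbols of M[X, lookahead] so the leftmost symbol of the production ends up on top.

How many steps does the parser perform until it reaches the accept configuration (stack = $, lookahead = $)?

12

      Stack                            Input                                       Action
   1  $ S                              num end then print then then print print $  expand S -> num end L
   2  $ L end num                      num end then print then then print print $  match num
   3  $ L end                          end then print then then print print $      match end
   4  $ L                              then print then then print print $          expand L -> then N G print
   5  $ print G N then                 then print then then print print $          match then
   6  $ print G N                      print then then print print $               expand N -> print then then print
   7  $ print G print then then print  print then then print print $               match print
   8  $ print G print then then        then then print print $                     match then
   9  $ print G print then             then print print $                          match then
  10  $ print G print                  print print $                               match print
  11  $ print G                        print $                                     expand G -> ε
  12  $ print                          print $                                     match print
Accept reached after 12 steps.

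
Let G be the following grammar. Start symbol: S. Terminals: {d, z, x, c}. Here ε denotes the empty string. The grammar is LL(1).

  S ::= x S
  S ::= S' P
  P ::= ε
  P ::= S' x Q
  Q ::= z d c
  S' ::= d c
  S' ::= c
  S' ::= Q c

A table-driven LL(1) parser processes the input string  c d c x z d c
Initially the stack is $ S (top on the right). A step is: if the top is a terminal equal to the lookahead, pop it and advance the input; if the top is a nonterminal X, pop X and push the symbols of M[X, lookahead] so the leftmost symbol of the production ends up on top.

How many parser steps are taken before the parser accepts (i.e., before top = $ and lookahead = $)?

12

step 1: stack=$ S  input=c d c x z d c $  — expand S ::= S' P
step 2: stack=$ P S'  input=c d c x z d c $  — expand S' ::= c
step 3: stack=$ P c  input=c d c x z d c $  — match c
step 4: stack=$ P  input=d c x z d c $  — expand P ::= S' x Q
step 5: stack=$ Q x S'  input=d c x z d c $  — expand S' ::= d c
step 6: stack=$ Q x c d  input=d c x z d c $  — match d
step 7: stack=$ Q x c  input=c x z d c $  — match c
step 8: stack=$ Q x  input=x z d c $  — match x
step 9: stack=$ Q  input=z d c $  — expand Q ::= z d c
step 10: stack=$ c d z  input=z d c $  — match z
step 11: stack=$ c d  input=d c $  — match d
step 12: stack=$ c  input=c $  — match c
Accept reached after 12 steps.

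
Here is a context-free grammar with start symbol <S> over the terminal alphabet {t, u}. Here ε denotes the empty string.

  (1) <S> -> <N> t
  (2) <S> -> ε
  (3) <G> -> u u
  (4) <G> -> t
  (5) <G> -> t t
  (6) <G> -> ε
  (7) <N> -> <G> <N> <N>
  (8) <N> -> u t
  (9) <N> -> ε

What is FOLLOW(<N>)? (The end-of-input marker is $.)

{t, u}

FIRST(<G>) = {ε, t, u}
FIRST(<N>) = {ε, t, u}  (via <G> <N> <N>)
FIRST(<S>) = {ε, t, u}  (via <N> t)
FOLLOW(<S>) includes $ since <S> is the start symbol.
FOLLOW(<S>): <S> appears on no right-hand side. Thus FOLLOW(<S>) = {$}.
FOLLOW(<N>): in <S>-><N> t, <N> is followed by t with FIRST {t}; in <N>-><G> <N> <N> (occurrence 1), <N> is followed by <N> with FIRST {ε, t, u}; in <N>-><G> <N> <N> (occurrence 1), the suffix after <N> is nullable (adds nothing new); in <N>-><G> <N> <N> (occurrence 2), the suffix after <N> is empty (adds nothing new). Thus FOLLOW(<N>) = {t, u}.
FOLLOW(<G>): in <N>-><G> <N> <N>, <G> is followed by <N> <N> with FIRST {ε, t, u}; in <N>-><G> <N> <N>, the suffix after <G> is nullable, so FOLLOW(<G>) ⊇ FOLLOW(<N>) = {t, u}. Thus FOLLOW(<G>) = {t, u}.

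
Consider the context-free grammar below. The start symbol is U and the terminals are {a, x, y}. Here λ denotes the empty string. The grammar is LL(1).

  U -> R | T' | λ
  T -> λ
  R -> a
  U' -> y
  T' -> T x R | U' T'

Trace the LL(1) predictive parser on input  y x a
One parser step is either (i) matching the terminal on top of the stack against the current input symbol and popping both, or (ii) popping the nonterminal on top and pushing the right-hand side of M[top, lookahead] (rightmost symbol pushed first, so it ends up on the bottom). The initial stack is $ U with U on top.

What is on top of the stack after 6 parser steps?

x

     Stack    Input    Action
  1  $ U      y x a $  expand U -> T'
  2  $ T'     y x a $  expand T' -> U' T'
  3  $ T' U'  y x a $  expand U' -> y
  4  $ T' y   y x a $  match y
  5  $ T'     x a $    expand T' -> T x R
  6  $ R x T  x a $    expand T -> λ
Stack after step 6: $ R x (top = x).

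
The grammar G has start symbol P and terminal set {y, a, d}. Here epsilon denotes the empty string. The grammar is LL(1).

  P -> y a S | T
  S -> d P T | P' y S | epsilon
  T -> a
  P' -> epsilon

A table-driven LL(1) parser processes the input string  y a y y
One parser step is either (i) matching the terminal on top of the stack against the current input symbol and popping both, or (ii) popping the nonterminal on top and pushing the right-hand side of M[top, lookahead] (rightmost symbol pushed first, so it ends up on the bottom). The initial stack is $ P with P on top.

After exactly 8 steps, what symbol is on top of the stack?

     Stack     Input      Action
  1  $ P       y a y y $  expand P -> y a S
  2  $ S a y   y a y y $  match y
  3  $ S a     a y y $    match a
  4  $ S       y y $      expand S -> P' y S
  5  $ S y P'  y y $      expand P' -> epsilon
  6  $ S y     y y $      match y
  7  $ S       y $        expand S -> P' y S
  8  $ S y P'  y $        expand P' -> epsilon
Stack after step 8: $ S y (top = y).

y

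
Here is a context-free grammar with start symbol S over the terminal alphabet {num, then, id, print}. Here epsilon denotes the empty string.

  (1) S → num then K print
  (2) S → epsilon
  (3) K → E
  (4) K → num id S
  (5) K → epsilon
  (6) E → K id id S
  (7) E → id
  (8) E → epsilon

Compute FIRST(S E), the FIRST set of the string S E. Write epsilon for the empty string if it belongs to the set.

FIRST(S): from S→num then K print we get {num}; from S→epsilon we get {epsilon}. So FIRST(S) = {epsilon, num}.
FIRST(K): from K→E we get {epsilon, id, num}; from K→num id S we get {num}; from K→epsilon we get {epsilon}. So FIRST(K) = {epsilon, id, num}.
FIRST(E): from E→K id id S we get {id, num}; from E→id we get {id}; from E→epsilon we get {epsilon}. So FIRST(E) = {epsilon, id, num}.
FIRST(S E): take FIRST of each symbol in turn, carrying on past any symbol whose FIRST contains epsilon; result {epsilon, id, num}.

{epsilon, id, num}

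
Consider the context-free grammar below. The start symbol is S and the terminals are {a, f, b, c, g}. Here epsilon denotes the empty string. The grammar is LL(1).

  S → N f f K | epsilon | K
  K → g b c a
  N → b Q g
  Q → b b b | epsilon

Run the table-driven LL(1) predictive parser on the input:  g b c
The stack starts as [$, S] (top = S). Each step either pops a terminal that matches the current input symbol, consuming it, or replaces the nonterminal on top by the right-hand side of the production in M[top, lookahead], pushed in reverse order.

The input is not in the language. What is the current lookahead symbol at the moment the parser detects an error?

$

     Stack      Input    Action
  1  $ S        g b c $  expand S → K
  2  $ K        g b c $  expand K → g b c a
  3  $ a c b g  g b c $  match g
  4  $ a c b    b c $    match b
  5  $ a c      c $      match c
  6  $ a        $        error: top is terminal a but lookahead is $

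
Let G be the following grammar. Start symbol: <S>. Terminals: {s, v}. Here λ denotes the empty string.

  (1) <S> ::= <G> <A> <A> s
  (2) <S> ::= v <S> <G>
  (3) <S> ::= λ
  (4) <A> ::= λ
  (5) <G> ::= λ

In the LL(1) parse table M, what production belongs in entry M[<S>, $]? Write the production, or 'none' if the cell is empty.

<S> ::= λ

FIRST(<A>): from <A>::=λ we get {λ}. So FIRST(<A>) = {λ}.
FIRST(<G>): from <G>::=λ we get {λ}. So FIRST(<G>) = {λ}.
FIRST(<S>): from <S>::=<G> <A> <A> s we get {s}; from <S>::=v <S> <G> we get {v}; from <S>::=λ we get {λ}. So FIRST(<S>) = {λ, s, v}.
FOLLOW(<S>) includes $ since <S> is the start symbol.
FOLLOW(<S>): in <S>::=v <S> <G>, <S> is followed by <G> with FIRST {λ}; in <S>::=v <S> <G>, the suffix after <S> is nullable (adds nothing new). Thus FOLLOW(<S>) = {$}.
For <S> ::= <G> <A> <A> s: FIRST(<G> <A> <A> s) = {s}, so it goes in M[<S>, t] for t ∈ {s}.
For <S> ::= v <S> <G>: FIRST(v <S> <G>) = {v}, so it goes in M[<S>, t] for t ∈ {v}.
For <S> ::= λ: FIRST(λ) = {λ}, so it goes in M[<S>, t] for t ∈ {}; since λ ∈ FIRST, also for every t ∈ FOLLOW(<S>) = {$}.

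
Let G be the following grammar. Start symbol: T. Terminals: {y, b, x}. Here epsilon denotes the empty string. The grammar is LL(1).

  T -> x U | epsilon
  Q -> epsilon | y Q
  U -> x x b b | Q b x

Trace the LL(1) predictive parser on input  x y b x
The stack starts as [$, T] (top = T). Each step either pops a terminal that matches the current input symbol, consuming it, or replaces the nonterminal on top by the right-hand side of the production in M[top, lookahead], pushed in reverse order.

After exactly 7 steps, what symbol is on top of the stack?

x

     Stack      Input      Action
  1  $ T        x y b x $  expand T -> x U
  2  $ U x      x y b x $  match x
  3  $ U        y b x $    expand U -> Q b x
  4  $ x b Q    y b x $    expand Q -> y Q
  5  $ x b Q y  y b x $    match y
  6  $ x b Q    b x $      expand Q -> epsilon
  7  $ x b      b x $      match b
Stack after step 7: $ x (top = x).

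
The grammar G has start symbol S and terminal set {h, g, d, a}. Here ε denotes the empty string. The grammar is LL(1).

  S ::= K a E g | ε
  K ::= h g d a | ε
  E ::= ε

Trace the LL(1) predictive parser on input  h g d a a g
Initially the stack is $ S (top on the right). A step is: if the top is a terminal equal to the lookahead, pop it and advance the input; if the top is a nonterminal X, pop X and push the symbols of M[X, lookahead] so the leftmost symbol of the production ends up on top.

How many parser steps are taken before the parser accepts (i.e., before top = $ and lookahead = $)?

9

     Stack            Input          Action
  1  $ S              h g d a a g $  expand S ::= K a E g
  2  $ g E a K        h g d a a g $  expand K ::= h g d a
  3  $ g E a a d g h  h g d a a g $  match h
  4  $ g E a a d g    g d a a g $    match g
  5  $ g E a a d      d a a g $      match d
  6  $ g E a a        a a g $        match a
  7  $ g E a          a g $          match a
  8  $ g E            g $            expand E ::= ε
  9  $ g              g $            match g
Accept reached after 9 steps.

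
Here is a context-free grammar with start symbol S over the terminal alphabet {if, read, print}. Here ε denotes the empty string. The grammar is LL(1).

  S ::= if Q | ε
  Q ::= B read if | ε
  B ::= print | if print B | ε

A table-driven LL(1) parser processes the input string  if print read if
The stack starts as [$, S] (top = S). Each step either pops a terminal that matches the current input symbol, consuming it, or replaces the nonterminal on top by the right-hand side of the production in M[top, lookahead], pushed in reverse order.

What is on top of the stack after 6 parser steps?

if

step 1: stack=$ S  input=if print read if $  — expand S ::= if Q
step 2: stack=$ Q if  input=if print read if $  — match if
step 3: stack=$ Q  input=print read if $  — expand Q ::= B read if
step 4: stack=$ if read B  input=print read if $  — expand B ::= print
step 5: stack=$ if read print  input=print read if $  — match print
step 6: stack=$ if read  input=read if $  — match read
Stack after step 6: $ if (top = if).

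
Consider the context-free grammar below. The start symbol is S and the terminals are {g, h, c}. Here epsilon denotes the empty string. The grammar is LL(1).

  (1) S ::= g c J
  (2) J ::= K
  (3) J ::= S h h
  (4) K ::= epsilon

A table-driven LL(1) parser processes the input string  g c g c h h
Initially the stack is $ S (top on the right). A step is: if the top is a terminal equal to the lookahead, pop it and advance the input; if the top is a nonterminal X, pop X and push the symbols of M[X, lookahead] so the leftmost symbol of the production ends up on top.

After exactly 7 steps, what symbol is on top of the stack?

J

step 1: stack=$ S  input=g c g c h h $  — expand S ::= g c J
step 2: stack=$ J c g  input=g c g c h h $  — match g
step 3: stack=$ J c  input=c g c h h $  — match c
step 4: stack=$ J  input=g c h h $  — expand J ::= S h h
step 5: stack=$ h h S  input=g c h h $  — expand S ::= g c J
step 6: stack=$ h h J c g  input=g c h h $  — match g
step 7: stack=$ h h J c  input=c h h $  — match c
Stack after step 7: $ h h J (top = J).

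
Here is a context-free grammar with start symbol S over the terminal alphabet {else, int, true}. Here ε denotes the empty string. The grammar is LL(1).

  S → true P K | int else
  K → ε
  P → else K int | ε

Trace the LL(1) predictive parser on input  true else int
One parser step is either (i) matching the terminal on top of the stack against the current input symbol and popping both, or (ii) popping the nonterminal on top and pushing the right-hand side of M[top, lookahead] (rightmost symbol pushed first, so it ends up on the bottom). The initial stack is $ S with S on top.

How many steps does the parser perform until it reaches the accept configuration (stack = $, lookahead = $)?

7

     Stack           Input            Action
  1  $ S             true else int $  expand S → true P K
  2  $ K P true      true else int $  match true
  3  $ K P           else int $       expand P → else K int
  4  $ K int K else  else int $       match else
  5  $ K int K       int $            expand K → ε
  6  $ K int         int $            match int
  7  $ K             $                expand K → ε
Accept reached after 7 steps.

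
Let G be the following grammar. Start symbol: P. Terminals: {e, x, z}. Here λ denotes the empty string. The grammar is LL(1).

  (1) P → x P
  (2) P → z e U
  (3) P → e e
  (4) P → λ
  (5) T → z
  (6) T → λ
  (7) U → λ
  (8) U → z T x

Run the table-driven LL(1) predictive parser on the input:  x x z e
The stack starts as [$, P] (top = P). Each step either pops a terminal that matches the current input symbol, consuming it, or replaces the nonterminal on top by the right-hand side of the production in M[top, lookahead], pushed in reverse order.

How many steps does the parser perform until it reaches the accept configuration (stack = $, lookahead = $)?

step 1: stack=$ P  input=x x z e $  — expand P → x P
step 2: stack=$ P x  input=x x z e $  — match x
step 3: stack=$ P  input=x z e $  — expand P → x P
step 4: stack=$ P x  input=x z e $  — match x
step 5: stack=$ P  input=z e $  — expand P → z e U
step 6: stack=$ U e z  input=z e $  — match z
step 7: stack=$ U e  input=e $  — match e
step 8: stack=$ U  input=$  — expand U → λ
Accept reached after 8 steps.

8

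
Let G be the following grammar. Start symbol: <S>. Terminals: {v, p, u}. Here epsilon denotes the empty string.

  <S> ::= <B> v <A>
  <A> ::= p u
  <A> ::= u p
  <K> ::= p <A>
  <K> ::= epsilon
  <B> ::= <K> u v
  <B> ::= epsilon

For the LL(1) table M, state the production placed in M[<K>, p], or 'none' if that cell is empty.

<K> ::= p <A>

FIRST(<A>) = {p, u}
FIRST(<K>) = {epsilon, p}
FIRST(<B>) = {epsilon, p, u}  (via <K> u v)
FIRST(<S>) = {p, u, v}  (via <B> v <A>)
FOLLOW(<S>) includes $ since <S> is the start symbol.
FOLLOW(<K>): in <B>::=<K> u v, <K> is followed by u v with FIRST {u}. Thus FOLLOW(<K>) = {u}.
For <K> ::= p <A>: FIRST(p <A>) = {p}, so it goes in M[<K>, t] for t ∈ {p}.
For <K> ::= epsilon: FIRST(epsilon) = {epsilon}, so it goes in M[<K>, t] for t ∈ {}; since epsilon ∈ FIRST, also for every t ∈ FOLLOW(<K>) = {u}.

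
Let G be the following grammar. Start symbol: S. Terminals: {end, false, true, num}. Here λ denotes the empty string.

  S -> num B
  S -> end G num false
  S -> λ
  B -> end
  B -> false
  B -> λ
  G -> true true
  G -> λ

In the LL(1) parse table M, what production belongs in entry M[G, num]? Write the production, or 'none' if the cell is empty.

G -> λ

FIRST(S) = {λ, end, num}
FIRST(B) = {λ, end, false}
FIRST(G) = {λ, true}
FOLLOW(S) includes $ since S is the start symbol.
FOLLOW(G): in S->end G num false, G is followed by num false with FIRST {num}. Thus FOLLOW(G) = {num}.
For G -> true true: FIRST(true true) = {true}, so it goes in M[G, t] for t ∈ {true}.
For G -> λ: FIRST(λ) = {λ}, so it goes in M[G, t] for t ∈ {}; since λ ∈ FIRST, also for every t ∈ FOLLOW(G) = {num}.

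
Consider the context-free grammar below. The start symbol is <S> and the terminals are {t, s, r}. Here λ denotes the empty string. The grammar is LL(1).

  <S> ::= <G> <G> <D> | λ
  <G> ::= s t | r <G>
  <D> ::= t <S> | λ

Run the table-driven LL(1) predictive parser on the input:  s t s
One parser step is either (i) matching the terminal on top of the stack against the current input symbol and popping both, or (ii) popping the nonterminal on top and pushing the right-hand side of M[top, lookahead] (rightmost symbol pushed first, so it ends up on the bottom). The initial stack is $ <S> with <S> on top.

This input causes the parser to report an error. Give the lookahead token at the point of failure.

     Stack          Input    Action
  1  $ <S>          s t s $  expand <S> ::= <G> <G> <D>
  2  $ <D> <G> <G>  s t s $  expand <G> ::= s t
  3  $ <D> <G> t s  s t s $  match s
  4  $ <D> <G> t    t s $    match t
  5  $ <D> <G>      s $      expand <G> ::= s t
  6  $ <D> t s      s $      match s
  7  $ <D> t        $        error: top is terminal t but lookahead is $

$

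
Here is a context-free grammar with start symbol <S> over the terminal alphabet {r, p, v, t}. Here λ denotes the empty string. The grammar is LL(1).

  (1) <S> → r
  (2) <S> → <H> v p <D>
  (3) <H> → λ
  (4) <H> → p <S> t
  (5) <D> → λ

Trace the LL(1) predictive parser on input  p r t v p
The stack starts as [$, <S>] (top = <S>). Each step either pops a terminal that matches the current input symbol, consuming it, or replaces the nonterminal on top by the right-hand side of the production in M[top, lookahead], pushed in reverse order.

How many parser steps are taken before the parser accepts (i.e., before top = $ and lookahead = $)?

step 1: stack=$ <S>  input=p r t v p $  — expand <S> → <H> v p <D>
step 2: stack=$ <D> p v <H>  input=p r t v p $  — expand <H> → p <S> t
step 3: stack=$ <D> p v t <S> p  input=p r t v p $  — match p
step 4: stack=$ <D> p v t <S>  input=r t v p $  — expand <S> → r
step 5: stack=$ <D> p v t r  input=r t v p $  — match r
step 6: stack=$ <D> p v t  input=t v p $  — match t
step 7: stack=$ <D> p v  input=v p $  — match v
step 8: stack=$ <D> p  input=p $  — match p
step 9: stack=$ <D>  input=$  — expand <D> → λ
Accept reached after 9 steps.

9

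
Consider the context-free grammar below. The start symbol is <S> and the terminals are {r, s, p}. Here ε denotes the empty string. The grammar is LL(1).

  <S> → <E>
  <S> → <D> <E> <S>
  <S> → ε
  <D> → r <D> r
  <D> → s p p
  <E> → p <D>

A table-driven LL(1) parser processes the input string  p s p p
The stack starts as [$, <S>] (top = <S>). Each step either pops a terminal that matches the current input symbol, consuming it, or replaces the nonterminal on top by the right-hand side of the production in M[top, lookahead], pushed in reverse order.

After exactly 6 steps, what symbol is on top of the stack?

p

step 1: stack=$ <S>  input=p s p p $  — expand <S> → <E>
step 2: stack=$ <E>  input=p s p p $  — expand <E> → p <D>
step 3: stack=$ <D> p  input=p s p p $  — match p
step 4: stack=$ <D>  input=s p p $  — expand <D> → s p p
step 5: stack=$ p p s  input=s p p $  — match s
step 6: stack=$ p p  input=p p $  — match p
Stack after step 6: $ p (top = p).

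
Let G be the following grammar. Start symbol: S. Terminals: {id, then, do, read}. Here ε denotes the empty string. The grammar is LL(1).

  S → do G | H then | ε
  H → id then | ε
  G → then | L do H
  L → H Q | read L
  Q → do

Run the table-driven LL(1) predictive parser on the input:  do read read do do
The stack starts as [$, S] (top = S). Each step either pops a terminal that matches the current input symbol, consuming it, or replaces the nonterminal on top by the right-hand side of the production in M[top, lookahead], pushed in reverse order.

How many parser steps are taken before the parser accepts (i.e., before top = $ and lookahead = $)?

      Stack          Input                 Action
   1  $ S            do read read do do $  expand S → do G
   2  $ G do         do read read do do $  match do
   3  $ G            read read do do $     expand G → L do H
   4  $ H do L       read read do do $     expand L → read L
   5  $ H do L read  read read do do $     match read
   6  $ H do L       read do do $          expand L → read L
   7  $ H do L read  read do do $          match read
   8  $ H do L       do do $               expand L → H Q
   9  $ H do Q H     do do $               expand H → ε
  10  $ H do Q       do do $               expand Q → do
  11  $ H do do      do do $               match do
  12  $ H do         do $                  match do
  13  $ H            $                     expand H → ε
Accept reached after 13 steps.

13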